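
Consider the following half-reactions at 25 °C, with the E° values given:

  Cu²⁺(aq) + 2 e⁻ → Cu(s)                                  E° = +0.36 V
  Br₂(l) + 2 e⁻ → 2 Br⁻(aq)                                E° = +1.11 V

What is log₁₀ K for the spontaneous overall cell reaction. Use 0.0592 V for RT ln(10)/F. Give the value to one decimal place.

Cathode: Br₂/Br⁻; anode: Cu²⁺/Cu. E°cell = +0.75 V, n = 2.
log K = nE°cell / 0.0592 = (2)(+0.75) / 0.0592 = 25.3.

25.3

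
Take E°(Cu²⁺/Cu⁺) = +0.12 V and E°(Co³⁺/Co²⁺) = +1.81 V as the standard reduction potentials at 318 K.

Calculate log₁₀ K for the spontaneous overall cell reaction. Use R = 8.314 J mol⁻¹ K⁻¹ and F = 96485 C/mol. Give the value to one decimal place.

Cathode: Co³⁺/Co²⁺; anode: Cu²⁺/Cu⁺. E°cell = (+1.81) − (+0.12) = +1.69 V, with n = 1.
ΔG° = −nFE° = −RT ln K, so ln K = nFE°/(RT) = (1)(96485)(+1.69) / ((8.314)(318)) = 61.675.
log₁₀ K = 61.675 / ln 10 = 26.8.

26.8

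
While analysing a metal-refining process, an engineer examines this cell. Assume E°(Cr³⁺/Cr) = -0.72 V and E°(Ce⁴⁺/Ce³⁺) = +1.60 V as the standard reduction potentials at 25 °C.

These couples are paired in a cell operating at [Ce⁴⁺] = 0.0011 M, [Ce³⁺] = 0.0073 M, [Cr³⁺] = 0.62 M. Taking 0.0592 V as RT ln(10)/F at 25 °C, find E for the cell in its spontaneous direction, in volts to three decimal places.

+2.275 V

Ce⁴⁺/Ce³⁺ is the cathode (higher E°), Cr³⁺/Cr the anode: E°cell = +1.60 − (-0.72) = +2.32 V, n = 3.
Overall: 3 Ce⁴⁺(aq) + Cr(s) → 3 Ce³⁺(aq) + Cr³⁺(aq)
Q = [Ce³⁺]^3·[Cr³⁺] / ([Ce⁴⁺]^3); log Q = 2.258.
E = E° − (0.0592/n) log Q = +2.32 − (0.0592/3)(2.258) = +2.275 V.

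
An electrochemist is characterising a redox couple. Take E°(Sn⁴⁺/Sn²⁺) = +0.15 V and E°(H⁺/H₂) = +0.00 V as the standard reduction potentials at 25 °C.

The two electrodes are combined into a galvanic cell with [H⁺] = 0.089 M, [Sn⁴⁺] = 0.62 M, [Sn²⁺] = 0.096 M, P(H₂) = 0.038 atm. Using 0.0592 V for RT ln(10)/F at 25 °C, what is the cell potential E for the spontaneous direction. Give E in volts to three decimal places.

+0.194 V

Sn⁴⁺/Sn²⁺ is the cathode (higher E°), H⁺/H₂ the anode: E°cell = +0.15 − (+0.00) = +0.15 V, n = 2.
Overall: Sn⁴⁺(aq) + H₂(g) → Sn²⁺(aq) + 2 H⁺(aq)
Q = [Sn²⁺]·[H⁺]^2 / ([Sn⁴⁺]·P(H₂)); log Q = -1.491.
E = E° − (0.0592/n) log Q = +0.15 − (0.0592/2)(-1.491) = +0.194 V.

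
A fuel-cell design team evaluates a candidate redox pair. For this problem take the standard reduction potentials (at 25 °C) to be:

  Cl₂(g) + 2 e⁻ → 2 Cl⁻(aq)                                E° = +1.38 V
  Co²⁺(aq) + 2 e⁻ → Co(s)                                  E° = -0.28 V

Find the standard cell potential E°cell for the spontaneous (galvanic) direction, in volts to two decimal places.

The Cl₂/Cl⁻ couple has the higher reduction potential, so it is the cathode; Co²⁺/Co is oxidised at the anode.
E°cell = E°(cathode) − E°(anode) = (+1.38) − (-0.28) = +1.66 V.
Since E°cell > 0, the reaction is spontaneous under standard conditions.

+1.66 V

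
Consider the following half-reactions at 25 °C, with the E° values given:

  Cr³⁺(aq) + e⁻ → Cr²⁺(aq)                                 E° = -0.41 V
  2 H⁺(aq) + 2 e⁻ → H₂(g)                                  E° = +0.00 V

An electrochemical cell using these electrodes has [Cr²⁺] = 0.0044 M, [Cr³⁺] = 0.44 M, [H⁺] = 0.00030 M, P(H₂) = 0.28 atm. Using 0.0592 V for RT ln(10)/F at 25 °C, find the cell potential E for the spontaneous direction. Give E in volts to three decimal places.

H⁺/H₂ is the cathode (higher E°), Cr³⁺/Cr²⁺ the anode: E°cell = +0.00 − (-0.41) = +0.41 V, n = 2.
Overall: 2 H⁺(aq) + 2 Cr²⁺(aq) → H₂(g) + 2 Cr³⁺(aq)
Q = P(H₂)·[Cr³⁺]^2 / ([H⁺]^2·[Cr²⁺]^2); log Q = 10.493.
E = E° − (0.0592/n) log Q = +0.41 − (0.0592/2)(10.493) = +0.099 V.

+0.099 V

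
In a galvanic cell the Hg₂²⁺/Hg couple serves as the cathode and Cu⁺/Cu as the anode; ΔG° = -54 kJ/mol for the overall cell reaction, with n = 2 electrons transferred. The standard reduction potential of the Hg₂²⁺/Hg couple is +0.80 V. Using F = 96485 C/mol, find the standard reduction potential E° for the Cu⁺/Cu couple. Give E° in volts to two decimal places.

E°cell = −ΔG°/(nF) = −(-54×10³)/((2)(96485)) = +0.280 V.
Since Hg₂²⁺/Hg is the cathode and Cu⁺/Cu the anode, E°cell = E°(Hg₂²⁺/Hg) − E°(Cu⁺/Cu).
So E°(Cu⁺/Cu) = E°(Hg₂²⁺/Hg) − E°cell = (+0.80) − (+0.280) = +0.52 V.

+0.52 V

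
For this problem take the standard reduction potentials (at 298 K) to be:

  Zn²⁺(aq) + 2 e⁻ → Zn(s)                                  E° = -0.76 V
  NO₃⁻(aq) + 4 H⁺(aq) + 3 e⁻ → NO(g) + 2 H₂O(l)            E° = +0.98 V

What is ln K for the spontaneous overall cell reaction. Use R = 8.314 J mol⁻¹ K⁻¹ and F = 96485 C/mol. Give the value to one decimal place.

Cathode: NO₃⁻/NO; anode: Zn²⁺/Zn. E°cell = (+0.98) − (-0.76) = +1.74 V, with n = 6.
ΔG° = −nFE° = −RT ln K, so ln K = nFE°/(RT) = (6)(96485)(+1.74) / ((8.314)(298)) = 406.569.

406.6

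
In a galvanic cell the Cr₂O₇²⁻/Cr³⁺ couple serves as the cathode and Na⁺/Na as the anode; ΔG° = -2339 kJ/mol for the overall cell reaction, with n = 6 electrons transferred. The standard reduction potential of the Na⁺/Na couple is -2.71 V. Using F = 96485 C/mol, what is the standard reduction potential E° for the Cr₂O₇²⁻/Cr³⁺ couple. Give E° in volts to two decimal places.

E°cell = −ΔG°/(nF) = −(-2339×10³)/((6)(96485)) = +4.040 V.
Since Cr₂O₇²⁻/Cr³⁺ is the cathode and Na⁺/Na the anode, E°cell = E°(Cr₂O₇²⁻/Cr³⁺) − E°(Na⁺/Na).
So E°(Cr₂O₇²⁻/Cr³⁺) = E°cell + E°(Na⁺/Na) = +4.040 + (-2.71) = +1.33 V.

+1.33 V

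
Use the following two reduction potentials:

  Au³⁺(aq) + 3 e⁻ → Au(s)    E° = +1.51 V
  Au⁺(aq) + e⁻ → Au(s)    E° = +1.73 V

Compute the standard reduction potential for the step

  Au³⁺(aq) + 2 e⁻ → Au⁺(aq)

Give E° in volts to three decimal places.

Sequential free energies add, so n₃E°₃ = n₁E°₁ + n₂E°₂.
With n₃ = 3, and the known step contributing 1×(+1.73) V, the unknown satisfies 2·E° = 3×(+1.51) − 1×(+1.73) = +2.800.
E° = +2.800 / 2 = +1.400 V.

+1.400 V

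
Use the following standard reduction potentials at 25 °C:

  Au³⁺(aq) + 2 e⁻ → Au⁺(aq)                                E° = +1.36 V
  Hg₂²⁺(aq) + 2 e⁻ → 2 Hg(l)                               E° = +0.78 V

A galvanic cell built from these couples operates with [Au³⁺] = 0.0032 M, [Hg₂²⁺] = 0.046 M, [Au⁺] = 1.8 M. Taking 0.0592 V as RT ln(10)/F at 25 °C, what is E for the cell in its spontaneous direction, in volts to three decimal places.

Au³⁺/Au⁺ is the cathode (higher E°), Hg₂²⁺/Hg the anode: E°cell = +1.36 − (+0.78) = +0.58 V, n = 2.
Overall: Au³⁺(aq) + 2 Hg(l) → Au⁺(aq) + Hg₂²⁺(aq)
Q = [Au⁺]·[Hg₂²⁺] / ([Au³⁺]); log Q = 1.413.
E = E° − (0.0592/n) log Q = +0.58 − (0.0592/2)(1.413) = +0.538 V.

+0.538 V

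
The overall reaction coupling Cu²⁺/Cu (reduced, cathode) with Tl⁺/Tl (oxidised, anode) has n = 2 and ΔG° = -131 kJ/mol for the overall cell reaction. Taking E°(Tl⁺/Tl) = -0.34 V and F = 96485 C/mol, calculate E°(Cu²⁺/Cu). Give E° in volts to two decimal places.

E°cell = −ΔG°/(nF) = −(-131×10³)/((2)(96485)) = +0.679 V.
Since Cu²⁺/Cu is the cathode and Tl⁺/Tl the anode, E°cell = E°(Cu²⁺/Cu) − E°(Tl⁺/Tl).
So E°(Cu²⁺/Cu) = E°cell + E°(Tl⁺/Tl) = +0.679 + (-0.34) = +0.34 V.

+0.34 V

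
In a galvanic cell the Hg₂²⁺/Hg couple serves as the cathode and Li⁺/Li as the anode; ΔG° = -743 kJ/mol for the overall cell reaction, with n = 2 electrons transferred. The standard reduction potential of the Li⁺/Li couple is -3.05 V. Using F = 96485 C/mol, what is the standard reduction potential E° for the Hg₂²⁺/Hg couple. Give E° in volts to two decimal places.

E°cell = −ΔG°/(nF) = −(-743×10³)/((2)(96485)) = +3.850 V.
Since Hg₂²⁺/Hg is the cathode and Li⁺/Li the anode, E°cell = E°(Hg₂²⁺/Hg) − E°(Li⁺/Li).
So E°(Hg₂²⁺/Hg) = E°cell + E°(Li⁺/Li) = +3.850 + (-3.05) = +0.80 V.

+0.80 V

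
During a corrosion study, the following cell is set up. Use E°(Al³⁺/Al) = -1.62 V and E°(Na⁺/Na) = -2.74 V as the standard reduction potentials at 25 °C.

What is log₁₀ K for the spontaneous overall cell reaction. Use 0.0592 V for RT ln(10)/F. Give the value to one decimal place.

56.8

Cathode: Al³⁺/Al; anode: Na⁺/Na. E°cell = +1.12 V, n = 3.
log K = nE°cell / 0.0592 = (3)(+1.12) / 0.0592 = 56.8.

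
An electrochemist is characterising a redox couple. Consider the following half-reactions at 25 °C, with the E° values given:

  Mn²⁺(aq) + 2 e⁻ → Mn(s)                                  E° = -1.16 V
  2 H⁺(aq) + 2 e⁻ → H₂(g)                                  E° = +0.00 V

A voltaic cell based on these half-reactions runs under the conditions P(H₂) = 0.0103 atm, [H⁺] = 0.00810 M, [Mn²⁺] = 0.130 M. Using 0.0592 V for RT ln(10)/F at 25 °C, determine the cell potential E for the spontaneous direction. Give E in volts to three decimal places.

+1.121 V

H⁺/H₂ is the cathode (higher E°), Mn²⁺/Mn the anode: E°cell = +0.00 − (-1.16) = +1.16 V, n = 2.
Overall: 2 H⁺(aq) + Mn(s) → H₂(g) + Mn²⁺(aq)
Q = P(H₂)·[Mn²⁺] / ([H⁺]^2); log Q = 1.310.
E = E° − (0.0592/n) log Q = +1.16 − (0.0592/2)(1.310) = +1.121 V.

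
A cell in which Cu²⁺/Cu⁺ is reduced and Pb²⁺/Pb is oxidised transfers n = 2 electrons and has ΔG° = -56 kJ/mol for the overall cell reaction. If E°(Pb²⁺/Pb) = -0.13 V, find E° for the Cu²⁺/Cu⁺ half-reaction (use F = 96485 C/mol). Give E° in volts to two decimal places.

E°cell = −ΔG°/(nF) = −(-56×10³)/((2)(96485)) = +0.290 V.
Since Cu²⁺/Cu⁺ is the cathode and Pb²⁺/Pb the anode, E°cell = E°(Cu²⁺/Cu⁺) − E°(Pb²⁺/Pb).
So E°(Cu²⁺/Cu⁺) = E°cell + E°(Pb²⁺/Pb) = +0.290 + (-0.13) = +0.16 V.

+0.16 V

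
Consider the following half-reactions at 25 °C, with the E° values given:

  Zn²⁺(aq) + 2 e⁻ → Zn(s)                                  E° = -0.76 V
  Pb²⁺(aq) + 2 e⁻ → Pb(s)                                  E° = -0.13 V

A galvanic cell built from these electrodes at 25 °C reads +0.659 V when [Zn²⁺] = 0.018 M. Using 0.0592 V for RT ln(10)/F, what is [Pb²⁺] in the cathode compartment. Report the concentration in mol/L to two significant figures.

0.17 M

Pb²⁺/Pb is the cathode, Zn²⁺/Zn the anode: E°cell = +0.63 V, n = 2.
Overall reaction: Pb²⁺(aq) + Zn(s) → Pb(s) + Zn²⁺(aq); Q = [Zn²⁺]^1/[Pb²⁺]^1.
From E = E° − (0.0592/n) log Q: log Q = (E° − E)·n/0.0592 = (+0.63 − (+0.659))·2/0.0592 = -0.9797.
So 1·log[Pb²⁺] = 1·log(0.018) − log Q = -1.7447 − (-0.9797) = -0.7650; [Pb²⁺] = 10^(-0.7650) ≈ 0.17 M.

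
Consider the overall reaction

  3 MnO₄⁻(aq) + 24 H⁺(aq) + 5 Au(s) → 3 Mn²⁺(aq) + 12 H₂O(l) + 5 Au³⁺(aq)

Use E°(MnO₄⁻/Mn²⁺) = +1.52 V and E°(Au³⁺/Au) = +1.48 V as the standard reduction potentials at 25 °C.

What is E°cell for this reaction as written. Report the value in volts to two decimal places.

+0.04 V

The MnO₄⁻/Mn²⁺ couple has the higher reduction potential, so it is the cathode; Au³⁺/Au is oxidised at the anode.
E°cell = E°(cathode) − E°(anode) = (+1.52) − (+1.48) = +0.04 V.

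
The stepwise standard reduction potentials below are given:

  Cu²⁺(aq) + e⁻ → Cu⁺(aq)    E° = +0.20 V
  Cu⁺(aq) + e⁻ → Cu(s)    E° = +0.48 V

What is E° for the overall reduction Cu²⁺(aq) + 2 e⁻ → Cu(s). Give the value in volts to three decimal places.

Adding the free-energy changes (−nFE°) of the two steps gives −n₃FE°₃ = −n₁FE°₁ − n₂FE°₂.
E°₃ = (1×+0.20 + 1×+0.48) / 2 = (+0.680) / 2 = +0.340 V.

+0.340 V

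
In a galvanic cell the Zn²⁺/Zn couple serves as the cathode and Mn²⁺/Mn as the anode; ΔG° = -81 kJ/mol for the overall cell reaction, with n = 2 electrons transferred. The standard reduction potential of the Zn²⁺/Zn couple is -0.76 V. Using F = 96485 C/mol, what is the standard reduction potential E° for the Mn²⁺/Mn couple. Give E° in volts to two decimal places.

-1.18 V

E°cell = −ΔG°/(nF) = −(-81×10³)/((2)(96485)) = +0.420 V.
Since Zn²⁺/Zn is the cathode and Mn²⁺/Mn the anode, E°cell = E°(Zn²⁺/Zn) − E°(Mn²⁺/Mn).
So E°(Mn²⁺/Mn) = E°(Zn²⁺/Zn) − E°cell = (-0.76) − (+0.420) = -1.18 V.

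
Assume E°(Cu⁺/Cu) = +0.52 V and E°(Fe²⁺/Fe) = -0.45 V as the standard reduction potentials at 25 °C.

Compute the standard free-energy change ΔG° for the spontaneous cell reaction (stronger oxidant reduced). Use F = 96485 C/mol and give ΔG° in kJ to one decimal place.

Cu⁺/Cu (E° = +0.52 V) is the cathode; Fe²⁺/Fe (E° = -0.45 V) is the anode, so E°cell = +0.97 V.
Balancing electrons gives n = 2 (lcm of 1 and 2).
ΔG° = −nFE° = −(2)(96485)(+0.97) = -187,181 J = -187.2 kJ.

-187.2 kJ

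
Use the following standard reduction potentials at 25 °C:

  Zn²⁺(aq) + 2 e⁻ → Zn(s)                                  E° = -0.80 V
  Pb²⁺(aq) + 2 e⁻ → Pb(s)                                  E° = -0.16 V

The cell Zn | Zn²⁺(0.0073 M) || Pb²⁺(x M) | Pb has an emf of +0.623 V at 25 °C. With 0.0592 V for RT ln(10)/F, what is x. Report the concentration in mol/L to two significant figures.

Pb²⁺/Pb is the cathode, Zn²⁺/Zn the anode: E°cell = +0.64 V, n = 2.
Overall reaction: Pb²⁺(aq) + Zn(s) → Pb(s) + Zn²⁺(aq); Q = [Zn²⁺]^1/[Pb²⁺]^1.
From E = E° − (0.0592/n) log Q: log Q = (E° − E)·n/0.0592 = (+0.64 − (+0.623))·2/0.0592 = 0.5743.
So 1·log[Pb²⁺] = 1·log(0.0073) − log Q = -2.1367 − (0.5743) = -2.7110; [Pb²⁺] = 10^(-2.7110) ≈ 0.0019 M.

0.0019 M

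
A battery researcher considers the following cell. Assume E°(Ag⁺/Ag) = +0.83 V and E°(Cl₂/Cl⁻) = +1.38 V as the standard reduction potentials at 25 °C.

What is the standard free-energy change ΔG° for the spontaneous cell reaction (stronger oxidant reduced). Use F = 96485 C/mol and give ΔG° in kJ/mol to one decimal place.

-106.1 kJ/mol

Cl₂/Cl⁻ (E° = +1.38 V) is the cathode; Ag⁺/Ag (E° = +0.83 V) is the anode, so E°cell = +0.55 V.
Balancing electrons gives n = 2 (lcm of 2 and 1).
ΔG° = −nFE° = −(2)(96485)(+0.55) = -106,134 J = -106.1 kJ/mol.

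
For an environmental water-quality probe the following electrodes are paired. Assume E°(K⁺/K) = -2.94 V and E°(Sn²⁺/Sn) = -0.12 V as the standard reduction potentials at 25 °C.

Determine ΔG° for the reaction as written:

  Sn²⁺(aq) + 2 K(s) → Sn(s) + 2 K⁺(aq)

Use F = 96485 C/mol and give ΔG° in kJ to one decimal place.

As written, Sn²⁺/Sn is reduced (cathode) and K⁺/K is oxidised (anode), so E°cell = (-0.12) − (-2.94) = +2.82 V.
Balancing electrons gives n = 2.
ΔG° = −nFE° = −(2)(96485)(+2.82) = -544,175 J = -544.2 kJ.

-544.2 kJ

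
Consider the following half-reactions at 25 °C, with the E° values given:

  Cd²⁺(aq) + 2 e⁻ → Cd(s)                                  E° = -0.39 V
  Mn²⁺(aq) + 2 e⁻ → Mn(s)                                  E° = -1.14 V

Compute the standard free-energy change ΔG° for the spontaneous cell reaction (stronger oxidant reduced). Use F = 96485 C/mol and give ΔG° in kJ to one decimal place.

-144.7 kJ

Cd²⁺/Cd (E° = -0.39 V) is the cathode; Mn²⁺/Mn (E° = -1.14 V) is the anode, so E°cell = +0.75 V.
Balancing electrons gives n = 2 (lcm of 2 and 2).
ΔG° = −nFE° = −(2)(96485)(+0.75) = -144,728 J = -144.7 kJ.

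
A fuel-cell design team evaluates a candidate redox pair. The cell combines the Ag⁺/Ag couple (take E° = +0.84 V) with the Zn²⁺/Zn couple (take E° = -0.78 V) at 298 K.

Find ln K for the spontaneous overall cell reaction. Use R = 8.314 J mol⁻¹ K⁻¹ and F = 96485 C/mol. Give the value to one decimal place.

Cathode: Ag⁺/Ag; anode: Zn²⁺/Zn. E°cell = (+0.84) − (-0.78) = +1.62 V, with n = 2.
ΔG° = −nFE° = −RT ln K, so ln K = nFE°/(RT) = (2)(96485)(+1.62) / ((8.314)(298)) = 126.177.

126.2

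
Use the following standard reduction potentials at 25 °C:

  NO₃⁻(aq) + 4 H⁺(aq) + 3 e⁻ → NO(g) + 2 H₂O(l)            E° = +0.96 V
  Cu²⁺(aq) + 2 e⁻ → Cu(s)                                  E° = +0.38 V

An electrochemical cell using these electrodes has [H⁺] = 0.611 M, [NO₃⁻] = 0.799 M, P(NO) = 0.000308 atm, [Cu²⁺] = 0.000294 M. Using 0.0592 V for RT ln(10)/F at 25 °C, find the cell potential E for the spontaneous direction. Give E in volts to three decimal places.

+0.735 V

NO₃⁻/NO is the cathode (higher E°), Cu²⁺/Cu the anode: E°cell = +0.96 − (+0.38) = +0.58 V, n = 6.
Overall: 2 NO₃⁻(aq) + 8 H⁺(aq) + 3 Cu(s) → 2 NO(g) + 4 H₂O(l) + 3 Cu²⁺(aq)
Q = P(NO)^2·[Cu²⁺]^3 / ([NO₃⁻]^2·[H⁺]^8); log Q = -15.711.
E = E° − (0.0592/n) log Q = +0.58 − (0.0592/6)(-15.711) = +0.735 V.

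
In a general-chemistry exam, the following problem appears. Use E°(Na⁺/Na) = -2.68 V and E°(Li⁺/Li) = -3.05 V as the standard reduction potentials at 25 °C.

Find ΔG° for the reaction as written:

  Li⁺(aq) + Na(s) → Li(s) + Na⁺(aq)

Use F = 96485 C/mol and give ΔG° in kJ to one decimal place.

+35.7 kJ

As written, Li⁺/Li is reduced (cathode) and Na⁺/Na is oxidised (anode), so E°cell = (-3.05) − (-2.68) = -0.37 V.
Balancing electrons gives n = 1.
ΔG° = −nFE° = −(1)(96485)(-0.37) = 35,699 J = +35.7 kJ.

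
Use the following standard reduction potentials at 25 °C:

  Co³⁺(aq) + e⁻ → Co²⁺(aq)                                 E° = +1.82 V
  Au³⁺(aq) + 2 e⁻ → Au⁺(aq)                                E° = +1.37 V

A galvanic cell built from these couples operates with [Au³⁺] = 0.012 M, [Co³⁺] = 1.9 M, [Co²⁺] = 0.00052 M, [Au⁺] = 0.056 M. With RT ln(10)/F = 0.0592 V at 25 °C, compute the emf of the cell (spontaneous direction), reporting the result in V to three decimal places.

Co³⁺/Co²⁺ is the cathode (higher E°), Au³⁺/Au⁺ the anode: E°cell = +1.82 − (+1.37) = +0.45 V, n = 2.
Overall: 2 Co³⁺(aq) + Au⁺(aq) → 2 Co²⁺(aq) + Au³⁺(aq)
Q = [Co²⁺]^2·[Au³⁺] / ([Co³⁺]^2·[Au⁺]); log Q = -7.795.
E = E° − (0.0592/n) log Q = +0.45 − (0.0592/2)(-7.795) = +0.681 V.

+0.681 V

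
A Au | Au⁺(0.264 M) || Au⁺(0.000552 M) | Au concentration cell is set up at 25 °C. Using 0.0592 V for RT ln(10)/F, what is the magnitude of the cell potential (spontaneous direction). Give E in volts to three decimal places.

+0.159 V

For a concentration cell E°cell = 0. The 0.264 M side is the cathode (reduction is favoured where [Au⁺] is higher).
With n = 1, E = −(0.0592/1) log([Au⁺]ₐₙ/[Au⁺]꜀ₐₜ) = −(0.0592/1) log(0.000552/0.264) = −(0.0592/1)(-2.680) = +0.159 V.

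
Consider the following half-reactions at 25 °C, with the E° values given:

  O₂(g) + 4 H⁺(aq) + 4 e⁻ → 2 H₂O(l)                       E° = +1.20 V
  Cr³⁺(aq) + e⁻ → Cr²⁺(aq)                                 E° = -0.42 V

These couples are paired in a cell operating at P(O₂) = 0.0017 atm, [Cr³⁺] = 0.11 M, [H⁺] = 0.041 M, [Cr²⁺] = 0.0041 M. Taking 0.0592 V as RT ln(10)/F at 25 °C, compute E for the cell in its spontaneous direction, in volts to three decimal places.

O₂/H₂O is the cathode (higher E°), Cr³⁺/Cr²⁺ the anode: E°cell = +1.20 − (-0.42) = +1.62 V, n = 4.
Overall: O₂(g) + 4 H⁺(aq) + 4 Cr²⁺(aq) → 2 H₂O(l) + 4 Cr³⁺(aq)
Q = [Cr³⁺]^4 / (P(O₂)·[H⁺]^4·[Cr²⁺]^4); log Q = 14.033.
E = E° − (0.0592/n) log Q = +1.62 − (0.0592/4)(14.033) = +1.412 V.

+1.412 V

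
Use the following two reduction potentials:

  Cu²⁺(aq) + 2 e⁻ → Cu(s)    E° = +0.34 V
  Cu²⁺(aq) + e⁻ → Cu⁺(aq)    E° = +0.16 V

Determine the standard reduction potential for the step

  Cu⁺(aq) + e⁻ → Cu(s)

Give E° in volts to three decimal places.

Sequential free energies add, so n₃E°₃ = n₁E°₁ + n₂E°₂.
With n₃ = 2, and the known step contributing 1×(+0.16) V, the unknown satisfies 1·E° = 2×(+0.34) − 1×(+0.16) = +0.520.
E° = +0.520 / 1 = +0.520 V.

+0.520 V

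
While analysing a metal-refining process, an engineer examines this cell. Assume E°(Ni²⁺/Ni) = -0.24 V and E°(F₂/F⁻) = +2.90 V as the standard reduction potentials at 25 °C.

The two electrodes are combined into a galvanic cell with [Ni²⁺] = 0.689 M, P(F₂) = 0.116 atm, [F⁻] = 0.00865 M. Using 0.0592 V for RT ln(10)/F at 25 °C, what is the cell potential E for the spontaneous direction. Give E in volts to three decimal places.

F₂/F⁻ is the cathode (higher E°), Ni²⁺/Ni the anode: E°cell = +2.90 − (-0.24) = +3.14 V, n = 2.
Overall: F₂(g) + Ni(s) → 2 F⁻(aq) + Ni²⁺(aq)
Q = [F⁻]^2·[Ni²⁺] / (P(F₂)); log Q = -3.352.
E = E° − (0.0592/n) log Q = +3.14 − (0.0592/2)(-3.352) = +3.239 V.

+3.239 V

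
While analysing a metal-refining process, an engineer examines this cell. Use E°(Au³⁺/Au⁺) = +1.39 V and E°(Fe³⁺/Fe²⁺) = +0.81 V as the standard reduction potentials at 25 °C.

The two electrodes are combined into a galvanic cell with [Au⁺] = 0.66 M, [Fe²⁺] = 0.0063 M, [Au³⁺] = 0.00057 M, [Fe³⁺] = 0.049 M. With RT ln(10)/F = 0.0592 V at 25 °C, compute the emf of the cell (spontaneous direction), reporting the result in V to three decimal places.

Au³⁺/Au⁺ is the cathode (higher E°), Fe³⁺/Fe²⁺ the anode: E°cell = +1.39 − (+0.81) = +0.58 V, n = 2.
Overall: Au³⁺(aq) + 2 Fe²⁺(aq) → Au⁺(aq) + 2 Fe³⁺(aq)
Q = [Au⁺]·[Fe³⁺]^2 / ([Au³⁺]·[Fe²⁺]^2); log Q = 4.845.
E = E° − (0.0592/n) log Q = +0.58 − (0.0592/2)(4.845) = +0.437 V.

+0.437 V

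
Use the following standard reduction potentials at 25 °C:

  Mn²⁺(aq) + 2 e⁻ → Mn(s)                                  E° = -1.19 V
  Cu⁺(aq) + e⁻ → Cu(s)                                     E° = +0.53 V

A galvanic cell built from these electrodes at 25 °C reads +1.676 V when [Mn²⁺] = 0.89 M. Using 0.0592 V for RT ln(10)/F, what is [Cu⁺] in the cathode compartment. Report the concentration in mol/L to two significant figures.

Cu⁺/Cu is the cathode, Mn²⁺/Mn the anode: E°cell = +1.72 V, n = 2.
Overall reaction: 2 Cu⁺(aq) + Mn(s) → 2 Cu(s) + Mn²⁺(aq); Q = [Mn²⁺]^1/[Cu⁺]^2.
From E = E° − (0.0592/n) log Q: log Q = (E° − E)·n/0.0592 = (+1.72 − (+1.676))·2/0.0592 = 1.4865.
So 2·log[Cu⁺] = 1·log(0.89) − log Q = -0.0506 − (1.4865) = -1.5371; log[Cu⁺] = -1.5371 / 2 = -0.7685; [Cu⁺] = 10^(-0.7685) ≈ 0.17 M.

0.17 M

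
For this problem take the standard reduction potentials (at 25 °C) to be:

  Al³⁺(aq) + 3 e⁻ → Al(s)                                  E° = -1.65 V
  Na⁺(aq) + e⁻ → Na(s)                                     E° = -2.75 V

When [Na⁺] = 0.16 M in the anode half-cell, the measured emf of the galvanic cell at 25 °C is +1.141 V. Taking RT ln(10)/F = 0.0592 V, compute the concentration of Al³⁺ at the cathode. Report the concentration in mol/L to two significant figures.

0.49 M

Al³⁺/Al is the cathode, Na⁺/Na the anode: E°cell = +1.10 V, n = 3.
Overall reaction: Al³⁺(aq) + 3 Na(s) → Al(s) + 3 Na⁺(aq); Q = [Na⁺]^3/[Al³⁺]^1.
From E = E° − (0.0592/n) log Q: log Q = (E° − E)·n/0.0592 = (+1.10 − (+1.141))·3/0.0592 = -2.0777.
So 1·log[Al³⁺] = 3·log(0.16) − log Q = -2.3876 − (-2.0777) = -0.3099; [Al³⁺] = 10^(-0.3099) ≈ 0.49 M.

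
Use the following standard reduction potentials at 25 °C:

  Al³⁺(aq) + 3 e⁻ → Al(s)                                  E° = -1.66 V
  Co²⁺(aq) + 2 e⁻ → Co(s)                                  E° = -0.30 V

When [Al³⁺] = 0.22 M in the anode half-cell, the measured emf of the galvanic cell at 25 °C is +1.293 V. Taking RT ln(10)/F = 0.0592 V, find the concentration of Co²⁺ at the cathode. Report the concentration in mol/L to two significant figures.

0.0020 M

Co²⁺/Co is the cathode, Al³⁺/Al the anode: E°cell = +1.36 V, n = 6.
Overall reaction: 3 Co²⁺(aq) + 2 Al(s) → 3 Co(s) + 2 Al³⁺(aq); Q = [Al³⁺]^2/[Co²⁺]^3.
From E = E° − (0.0592/n) log Q: log Q = (E° − E)·n/0.0592 = (+1.36 − (+1.293))·6/0.0592 = 6.7905.
So 3·log[Co²⁺] = 2·log(0.22) − log Q = -1.3152 − (6.7905) = -8.1057; log[Co²⁺] = -8.1057 / 3 = -2.7019; [Co²⁺] = 10^(-2.7019) ≈ 0.0020 M.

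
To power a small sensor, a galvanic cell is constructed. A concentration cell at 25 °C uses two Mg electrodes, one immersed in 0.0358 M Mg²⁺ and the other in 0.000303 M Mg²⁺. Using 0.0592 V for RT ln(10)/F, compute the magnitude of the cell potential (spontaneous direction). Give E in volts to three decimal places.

+0.061 V

For a concentration cell E°cell = 0. The 0.0358 M side is the cathode (reduction is favoured where [Mg²⁺] is higher).
With n = 2, E = −(0.0592/2) log([Mg²⁺]ₐₙ/[Mg²⁺]꜀ₐₜ) = −(0.0592/2) log(0.000303/0.0358) = −(0.0592/2)(-2.072) = +0.061 V.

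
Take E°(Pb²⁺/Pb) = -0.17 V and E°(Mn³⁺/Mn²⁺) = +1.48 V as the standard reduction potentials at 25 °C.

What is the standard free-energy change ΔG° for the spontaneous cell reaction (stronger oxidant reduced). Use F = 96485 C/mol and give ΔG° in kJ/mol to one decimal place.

-318.4 kJ/mol

Mn³⁺/Mn²⁺ (E° = +1.48 V) is the cathode; Pb²⁺/Pb (E° = -0.17 V) is the anode, so E°cell = +1.65 V.
Balancing electrons gives n = 2 (lcm of 1 and 2).
ΔG° = −nFE° = −(2)(96485)(+1.65) = -318,400 J = -318.4 kJ/mol.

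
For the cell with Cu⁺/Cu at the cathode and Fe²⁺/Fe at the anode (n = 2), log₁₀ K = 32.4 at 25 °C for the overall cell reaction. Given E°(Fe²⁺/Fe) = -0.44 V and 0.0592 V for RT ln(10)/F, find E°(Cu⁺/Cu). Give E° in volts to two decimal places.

+0.52 V

E°cell = (0.0592/n)·log K = (0.0592/2)(32.4) = +0.959 V.
Since Cu⁺/Cu is the cathode and Fe²⁺/Fe the anode, E°cell = E°(Cu⁺/Cu) − E°(Fe²⁺/Fe).
So E°(Cu⁺/Cu) = E°cell + E°(Fe²⁺/Fe) = +0.959 + (-0.44) = +0.52 V.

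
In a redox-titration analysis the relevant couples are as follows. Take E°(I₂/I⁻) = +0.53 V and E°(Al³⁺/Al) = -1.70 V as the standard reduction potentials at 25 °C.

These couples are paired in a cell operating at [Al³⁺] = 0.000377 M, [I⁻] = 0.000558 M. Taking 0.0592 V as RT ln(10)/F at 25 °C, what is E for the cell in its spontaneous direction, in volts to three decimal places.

+2.490 V

I₂/I⁻ is the cathode (higher E°), Al³⁺/Al the anode: E°cell = +0.53 − (-1.70) = +2.23 V, n = 6.
Overall: 3 I₂(s) + 2 Al(s) → 6 I⁻(aq) + 2 Al³⁺(aq)
Q = [I⁻]^6·[Al³⁺]^2; log Q = -26.368.
E = E° − (0.0592/n) log Q = +2.23 − (0.0592/6)(-26.368) = +2.490 V.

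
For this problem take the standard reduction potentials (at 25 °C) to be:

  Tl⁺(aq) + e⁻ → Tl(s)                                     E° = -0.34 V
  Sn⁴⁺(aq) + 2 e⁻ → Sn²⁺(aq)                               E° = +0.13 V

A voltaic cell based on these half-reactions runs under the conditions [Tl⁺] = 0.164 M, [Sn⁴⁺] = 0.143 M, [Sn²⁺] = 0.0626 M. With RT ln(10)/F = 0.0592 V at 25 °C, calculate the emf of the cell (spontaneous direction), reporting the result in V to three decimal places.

+0.527 V

Sn⁴⁺/Sn²⁺ is the cathode (higher E°), Tl⁺/Tl the anode: E°cell = +0.13 − (-0.34) = +0.47 V, n = 2.
Overall: Sn⁴⁺(aq) + 2 Tl(s) → Sn²⁺(aq) + 2 Tl⁺(aq)
Q = [Sn²⁺]·[Tl⁺]^2 / ([Sn⁴⁺]); log Q = -1.929.
E = E° − (0.0592/n) log Q = +0.47 − (0.0592/2)(-1.929) = +0.527 V.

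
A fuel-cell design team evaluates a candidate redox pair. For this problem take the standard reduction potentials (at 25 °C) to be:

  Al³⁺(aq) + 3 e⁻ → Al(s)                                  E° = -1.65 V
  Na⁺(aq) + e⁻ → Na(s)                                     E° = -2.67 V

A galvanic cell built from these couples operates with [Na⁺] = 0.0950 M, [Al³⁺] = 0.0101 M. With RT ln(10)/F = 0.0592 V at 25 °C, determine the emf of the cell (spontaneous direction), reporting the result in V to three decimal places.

+1.041 V

Al³⁺/Al is the cathode (higher E°), Na⁺/Na the anode: E°cell = -1.65 − (-2.67) = +1.02 V, n = 3.
Overall: Al³⁺(aq) + 3 Na(s) → Al(s) + 3 Na⁺(aq)
Q = [Na⁺]^3 / ([Al³⁺]); log Q = -1.071.
E = E° − (0.0592/n) log Q = +1.02 − (0.0592/3)(-1.071) = +1.041 V.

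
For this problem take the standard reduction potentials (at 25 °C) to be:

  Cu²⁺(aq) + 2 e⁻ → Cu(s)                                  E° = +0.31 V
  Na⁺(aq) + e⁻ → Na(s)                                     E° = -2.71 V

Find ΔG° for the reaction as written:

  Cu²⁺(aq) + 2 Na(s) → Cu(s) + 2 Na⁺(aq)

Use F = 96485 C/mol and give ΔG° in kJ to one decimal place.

As written, Cu²⁺/Cu is reduced (cathode) and Na⁺/Na is oxidised (anode), so E°cell = (+0.31) − (-2.71) = +3.02 V.
Balancing electrons gives n = 2.
ΔG° = −nFE° = −(2)(96485)(+3.02) = -582,769 J = -582.8 kJ.

-582.8 kJ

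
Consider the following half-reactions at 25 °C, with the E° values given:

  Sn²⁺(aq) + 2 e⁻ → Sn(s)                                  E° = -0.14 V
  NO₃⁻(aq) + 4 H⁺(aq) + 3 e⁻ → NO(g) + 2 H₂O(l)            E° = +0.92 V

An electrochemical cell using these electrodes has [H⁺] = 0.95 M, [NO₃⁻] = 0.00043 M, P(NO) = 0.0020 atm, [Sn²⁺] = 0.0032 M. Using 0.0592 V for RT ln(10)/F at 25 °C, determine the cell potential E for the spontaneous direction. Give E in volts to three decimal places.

+1.119 V

NO₃⁻/NO is the cathode (higher E°), Sn²⁺/Sn the anode: E°cell = +0.92 − (-0.14) = +1.06 V, n = 6.
Overall: 2 NO₃⁻(aq) + 8 H⁺(aq) + 3 Sn(s) → 2 NO(g) + 4 H₂O(l) + 3 Sn²⁺(aq)
Q = P(NO)^2·[Sn²⁺]^3 / ([NO₃⁻]^2·[H⁺]^8); log Q = -5.971.
E = E° − (0.0592/n) log Q = +1.06 − (0.0592/6)(-5.971) = +1.119 V.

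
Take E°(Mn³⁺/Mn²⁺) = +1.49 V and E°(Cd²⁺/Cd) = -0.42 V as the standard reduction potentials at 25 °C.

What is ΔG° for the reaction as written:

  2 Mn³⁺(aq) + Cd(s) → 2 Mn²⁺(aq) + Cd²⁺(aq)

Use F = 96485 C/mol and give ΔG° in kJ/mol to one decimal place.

-368.6 kJ/mol

As written, Mn³⁺/Mn²⁺ is reduced (cathode) and Cd²⁺/Cd is oxidised (anode), so E°cell = (+1.49) − (-0.42) = +1.91 V.
Balancing electrons gives n = 2.
ΔG° = −nFE° = −(2)(96485)(+1.91) = -368,573 J = -368.6 kJ/mol.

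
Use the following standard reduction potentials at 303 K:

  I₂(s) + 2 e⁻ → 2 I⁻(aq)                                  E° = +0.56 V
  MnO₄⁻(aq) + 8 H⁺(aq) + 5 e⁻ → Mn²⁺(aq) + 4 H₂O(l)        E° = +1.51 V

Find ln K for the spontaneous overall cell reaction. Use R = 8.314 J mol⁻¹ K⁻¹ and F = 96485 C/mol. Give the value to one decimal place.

363.9

Cathode: MnO₄⁻/Mn²⁺; anode: I₂/I⁻. E°cell = (+1.51) − (+0.56) = +0.95 V, with n = 10.
ΔG° = −nFE° = −RT ln K, so ln K = nFE°/(RT) = (10)(96485)(+0.95) / ((8.314)(303)) = 363.857.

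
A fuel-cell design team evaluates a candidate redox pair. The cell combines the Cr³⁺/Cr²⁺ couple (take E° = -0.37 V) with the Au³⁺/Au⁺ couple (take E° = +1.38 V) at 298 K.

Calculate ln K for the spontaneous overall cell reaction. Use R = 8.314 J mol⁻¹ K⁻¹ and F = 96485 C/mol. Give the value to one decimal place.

136.3

Cathode: Au³⁺/Au⁺; anode: Cr³⁺/Cr²⁺. E°cell = (+1.38) − (-0.37) = +1.75 V, with n = 2.
ΔG° = −nFE° = −RT ln K, so ln K = nFE°/(RT) = (2)(96485)(+1.75) / ((8.314)(298)) = 136.302.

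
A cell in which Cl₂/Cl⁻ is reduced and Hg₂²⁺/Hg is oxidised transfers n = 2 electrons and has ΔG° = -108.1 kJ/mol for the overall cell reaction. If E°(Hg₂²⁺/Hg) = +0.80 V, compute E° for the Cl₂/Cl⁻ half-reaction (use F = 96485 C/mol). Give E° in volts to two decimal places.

+1.36 V

E°cell = −ΔG°/(nF) = −(-108.1×10³)/((2)(96485)) = +0.560 V.
Since Cl₂/Cl⁻ is the cathode and Hg₂²⁺/Hg the anode, E°cell = E°(Cl₂/Cl⁻) − E°(Hg₂²⁺/Hg).
So E°(Cl₂/Cl⁻) = E°cell + E°(Hg₂²⁺/Hg) = +0.560 + (+0.80) = +1.36 V.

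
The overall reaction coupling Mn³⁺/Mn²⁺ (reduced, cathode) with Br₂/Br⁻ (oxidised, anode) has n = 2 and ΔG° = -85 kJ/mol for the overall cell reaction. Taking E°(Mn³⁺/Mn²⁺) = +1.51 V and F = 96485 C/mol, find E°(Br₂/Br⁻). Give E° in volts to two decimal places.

+1.07 V

E°cell = −ΔG°/(nF) = −(-85×10³)/((2)(96485)) = +0.440 V.
Since Mn³⁺/Mn²⁺ is the cathode and Br₂/Br⁻ the anode, E°cell = E°(Mn³⁺/Mn²⁺) − E°(Br₂/Br⁻).
So E°(Br₂/Br⁻) = E°(Mn³⁺/Mn²⁺) − E°cell = (+1.51) − (+0.440) = +1.07 V.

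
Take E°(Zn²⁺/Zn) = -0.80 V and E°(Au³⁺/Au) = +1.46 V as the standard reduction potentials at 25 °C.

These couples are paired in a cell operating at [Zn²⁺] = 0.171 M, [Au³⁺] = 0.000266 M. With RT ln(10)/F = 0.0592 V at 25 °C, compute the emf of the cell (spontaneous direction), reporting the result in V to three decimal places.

Au³⁺/Au is the cathode (higher E°), Zn²⁺/Zn the anode: E°cell = +1.46 − (-0.80) = +2.26 V, n = 6.
Overall: 2 Au³⁺(aq) + 3 Zn(s) → 2 Au(s) + 3 Zn²⁺(aq)
Q = [Zn²⁺]^3 / ([Au³⁺]^2); log Q = 4.849.
E = E° − (0.0592/n) log Q = +2.26 − (0.0592/6)(4.849) = +2.212 V.

+2.212 V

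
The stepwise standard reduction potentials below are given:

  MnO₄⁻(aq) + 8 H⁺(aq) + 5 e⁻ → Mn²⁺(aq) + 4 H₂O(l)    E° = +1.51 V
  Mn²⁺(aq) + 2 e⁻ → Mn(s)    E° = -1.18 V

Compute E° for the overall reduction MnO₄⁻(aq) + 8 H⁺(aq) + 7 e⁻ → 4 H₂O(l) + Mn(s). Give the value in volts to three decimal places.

+0.741 V

Since ΔG° = −nFE° is additive over sequential reductions, n₃E°₃ = n₁E°₁ + n₂E°₂.
E°₃ = (5×+1.51 + 2×-1.18) / 7 = (+5.190) / 7 = +0.741 V.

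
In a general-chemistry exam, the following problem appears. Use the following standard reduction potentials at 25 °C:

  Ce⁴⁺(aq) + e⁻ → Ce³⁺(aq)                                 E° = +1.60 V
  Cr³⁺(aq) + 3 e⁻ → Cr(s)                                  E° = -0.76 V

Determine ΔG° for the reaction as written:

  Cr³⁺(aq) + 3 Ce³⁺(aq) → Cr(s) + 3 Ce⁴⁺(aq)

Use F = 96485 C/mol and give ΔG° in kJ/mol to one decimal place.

As written, Cr³⁺/Cr is reduced (cathode) and Ce⁴⁺/Ce³⁺ is oxidised (anode), so E°cell = (-0.76) − (+1.60) = -2.36 V.
Balancing electrons gives n = 3.
ΔG° = −nFE° = −(3)(96485)(-2.36) = 683,114 J = +683.1 kJ/mol.

+683.1 kJ/mol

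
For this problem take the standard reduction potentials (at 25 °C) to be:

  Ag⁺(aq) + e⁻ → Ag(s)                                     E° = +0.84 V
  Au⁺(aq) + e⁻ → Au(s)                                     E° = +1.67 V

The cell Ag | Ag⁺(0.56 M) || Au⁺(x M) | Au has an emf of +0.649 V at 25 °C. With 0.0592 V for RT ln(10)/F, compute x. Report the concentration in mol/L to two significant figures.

Au⁺/Au is the cathode, Ag⁺/Ag the anode: E°cell = +0.83 V, n = 1.
Overall reaction: Au⁺(aq) + Ag(s) → Au(s) + Ag⁺(aq); Q = [Ag⁺]^1/[Au⁺]^1.
From E = E° − (0.0592/n) log Q: log Q = (E° − E)·n/0.0592 = (+0.83 − (+0.649))·1/0.0592 = 3.0574.
So 1·log[Au⁺] = 1·log(0.56) − log Q = -0.2518 − (3.0574) = -3.3092; [Au⁺] = 10^(-3.3092) ≈ 0.00049 M.

0.00049 M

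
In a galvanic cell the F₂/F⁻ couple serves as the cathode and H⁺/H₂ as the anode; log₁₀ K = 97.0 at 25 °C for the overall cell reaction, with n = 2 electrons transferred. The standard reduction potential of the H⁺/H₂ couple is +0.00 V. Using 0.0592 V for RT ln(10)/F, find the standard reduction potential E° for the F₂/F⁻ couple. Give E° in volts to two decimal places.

+2.87 V

E°cell = (0.0592/n)·log K = (0.0592/2)(97.0) = +2.871 V.
Since F₂/F⁻ is the cathode and H⁺/H₂ the anode, E°cell = E°(F₂/F⁻) − E°(H⁺/H₂).
So E°(F₂/F⁻) = E°cell + E°(H⁺/H₂) = +2.871 + (+0.00) = +2.87 V.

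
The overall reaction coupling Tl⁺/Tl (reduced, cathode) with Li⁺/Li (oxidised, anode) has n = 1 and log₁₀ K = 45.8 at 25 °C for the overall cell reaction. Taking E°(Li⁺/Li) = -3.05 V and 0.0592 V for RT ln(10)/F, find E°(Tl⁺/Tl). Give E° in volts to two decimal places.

E°cell = (0.0592/n)·log K = (0.0592/1)(45.8) = +2.711 V.
Since Tl⁺/Tl is the cathode and Li⁺/Li the anode, E°cell = E°(Tl⁺/Tl) − E°(Li⁺/Li).
So E°(Tl⁺/Tl) = E°cell + E°(Li⁺/Li) = +2.711 + (-3.05) = -0.34 V.

-0.34 V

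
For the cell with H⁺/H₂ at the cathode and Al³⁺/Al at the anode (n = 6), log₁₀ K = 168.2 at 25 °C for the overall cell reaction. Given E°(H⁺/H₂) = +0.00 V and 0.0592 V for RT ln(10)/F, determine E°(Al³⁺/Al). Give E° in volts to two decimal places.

E°cell = (0.0592/n)·log K = (0.0592/6)(168.2) = +1.660 V.
Since H⁺/H₂ is the cathode and Al³⁺/Al the anode, E°cell = E°(H⁺/H₂) − E°(Al³⁺/Al).
So E°(Al³⁺/Al) = E°(H⁺/H₂) − E°cell = (+0.00) − (+1.660) = -1.66 V.

-1.66 V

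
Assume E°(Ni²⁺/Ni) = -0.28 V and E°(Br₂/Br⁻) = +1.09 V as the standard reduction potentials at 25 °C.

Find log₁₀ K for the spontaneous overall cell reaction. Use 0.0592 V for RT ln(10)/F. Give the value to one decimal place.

46.3

Cathode: Br₂/Br⁻; anode: Ni²⁺/Ni. E°cell = +1.37 V, n = 2.
log K = nE°cell / 0.0592 = (2)(+1.37) / 0.0592 = 46.3.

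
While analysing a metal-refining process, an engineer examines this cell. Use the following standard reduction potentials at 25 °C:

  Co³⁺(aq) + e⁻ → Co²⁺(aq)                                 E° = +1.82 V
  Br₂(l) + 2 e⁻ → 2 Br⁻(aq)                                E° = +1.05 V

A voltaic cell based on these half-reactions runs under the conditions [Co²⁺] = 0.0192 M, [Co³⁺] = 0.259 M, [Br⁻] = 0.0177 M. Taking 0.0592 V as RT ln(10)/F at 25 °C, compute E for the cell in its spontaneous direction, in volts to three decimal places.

Co³⁺/Co²⁺ is the cathode (higher E°), Br₂/Br⁻ the anode: E°cell = +1.82 − (+1.05) = +0.77 V, n = 2.
Overall: 2 Co³⁺(aq) + 2 Br⁻(aq) → 2 Co²⁺(aq) + Br₂(l)
Q = [Co²⁺]^2 / ([Co³⁺]^2·[Br⁻]^2); log Q = 1.244.
E = E° − (0.0592/n) log Q = +0.77 − (0.0592/2)(1.244) = +0.733 V.

+0.733 V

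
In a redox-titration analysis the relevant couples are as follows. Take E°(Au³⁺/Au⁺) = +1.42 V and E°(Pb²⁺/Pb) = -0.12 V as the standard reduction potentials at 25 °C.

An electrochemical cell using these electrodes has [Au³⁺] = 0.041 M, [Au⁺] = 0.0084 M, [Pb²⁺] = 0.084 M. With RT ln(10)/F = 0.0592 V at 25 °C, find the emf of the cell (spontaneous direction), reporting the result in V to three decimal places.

Au³⁺/Au⁺ is the cathode (higher E°), Pb²⁺/Pb the anode: E°cell = +1.42 − (-0.12) = +1.54 V, n = 2.
Overall: Au³⁺(aq) + Pb(s) → Au⁺(aq) + Pb²⁺(aq)
Q = [Au⁺]·[Pb²⁺] / ([Au³⁺]); log Q = -1.764.
E = E° − (0.0592/n) log Q = +1.54 − (0.0592/2)(-1.764) = +1.592 V.

+1.592 V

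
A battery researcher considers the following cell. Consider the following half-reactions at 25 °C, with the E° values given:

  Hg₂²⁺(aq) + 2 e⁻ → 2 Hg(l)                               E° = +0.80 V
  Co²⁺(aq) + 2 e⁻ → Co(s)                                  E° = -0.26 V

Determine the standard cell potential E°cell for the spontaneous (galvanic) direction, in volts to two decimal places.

The Hg₂²⁺/Hg couple has the higher reduction potential, so it is the cathode; Co²⁺/Co is oxidised at the anode.
E°cell = E°(cathode) − E°(anode) = (+0.80) − (-0.26) = +1.06 V.
Since E°cell > 0, the reaction is spontaneous under standard conditions.

+1.06 V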